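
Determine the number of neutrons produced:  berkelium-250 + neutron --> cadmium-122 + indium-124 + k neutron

Conserve mass number: 251 = 122 + 124 + k, so k = 251 − 246 = 5.
Check atomic number: 97 = 48 + 49 + 0 = 97. ✓

5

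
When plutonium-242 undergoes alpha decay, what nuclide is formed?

Alpha decay: mass number changes by -4, atomic number by -2.
A: 242 − 4 = 238; Z: 94 − 2 = 92.
Z = 92 is uranium, so the daughter is uranium-238.

U-238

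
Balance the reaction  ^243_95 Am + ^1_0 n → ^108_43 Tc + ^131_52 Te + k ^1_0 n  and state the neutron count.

5

Conserve mass number: 244 = 108 + 131 + k, so k = 244 − 239 = 5.
Check atomic number: 95 = 43 + 52 + 0 = 95. ✓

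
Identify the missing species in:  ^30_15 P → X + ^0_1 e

Conserve mass number: 30 = A + 0, so A = 30.
Conserve atomic number: 15 = Z + 1, so Z = 14.
Z = 14 is silicon, so the species is ^30_14 Si.

Si-30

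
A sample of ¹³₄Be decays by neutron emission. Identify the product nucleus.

Be-12

Neutron emission: mass number changes by -1, atomic number by +0.
A: 13 − 1 = 12; Z: 4 = 4.
Z = 4 is beryllium, so the daughter is ¹²₄Be.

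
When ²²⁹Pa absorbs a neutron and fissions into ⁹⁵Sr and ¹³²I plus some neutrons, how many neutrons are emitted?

3

Conserve mass number: 230 = 95 + 132 + k, so k = 230 − 227 = 3.
Check atomic number: 91 = 38 + 53 + 0 = 91. ✓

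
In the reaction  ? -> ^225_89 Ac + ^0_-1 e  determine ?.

Conserve mass number: A = 225 + 0, so A = 225.
Conserve atomic number: Z = 89 − 1, so Z = 88.
Z = 88 is radium, so the species is ^225_88 Ra.

Ra-225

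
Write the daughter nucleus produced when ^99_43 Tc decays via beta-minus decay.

Beta-minus decay: mass number changes by +0, atomic number by +1.
A: 99 = 99; Z: 43 + 1 = 44.
Z = 44 is ruthenium, so the daughter is ^99_44 Ru.

Ru-99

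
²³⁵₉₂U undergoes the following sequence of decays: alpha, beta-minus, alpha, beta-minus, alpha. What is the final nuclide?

Start: (A, Z) = (235, 92).
After α: (231, 90).
After β⁻: (231, 91).
After α: (227, 89).
After β⁻: (227, 90).
After α: (223, 88).
Z = 88 is radium.

Ra-223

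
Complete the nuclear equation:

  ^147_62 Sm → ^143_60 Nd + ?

Conserve mass number: 147 = 143 + A, so A = 4.
Conserve atomic number: 62 = 60 + Z, so Z = 2.
A = 4 and Z = 2 is ^4_2 He — an alpha particle.

alpha particle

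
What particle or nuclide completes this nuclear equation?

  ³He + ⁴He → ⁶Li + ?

Conserve mass number: 3 + 4 = 6 + A, so A = 1.
Conserve atomic number: 2 + 2 = 3 + Z, so Z = 1.
A = 1 and Z = 1 is ¹H — a proton.

proton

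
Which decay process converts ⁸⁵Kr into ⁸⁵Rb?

beta-minus decay

ΔA = 85 − 85 = 0; ΔZ = 37 − 36 = +1.
A is unchanged and Z rises by 1 — a neutron has become a proton (β⁻ decay).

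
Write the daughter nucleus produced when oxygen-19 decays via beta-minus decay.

F-19

Beta-minus decay: mass number changes by +0, atomic number by +1.
A: 19 = 19; Z: 8 + 1 = 9.
Z = 9 is fluorine, so the daughter is fluorine-19.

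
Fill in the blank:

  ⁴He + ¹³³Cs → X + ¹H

Ba-136

Conserve mass number: 4 + 133 = A + 1, so A = 136.
Conserve atomic number: 2 + 55 = Z + 1, so Z = 56.
Z = 56 is barium, so the species is ¹³⁶Ba.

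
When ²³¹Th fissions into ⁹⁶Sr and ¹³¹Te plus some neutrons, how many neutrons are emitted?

4

Conserve mass number: 231 = 96 + 131 + k, so k = 231 − 227 = 4.
Check atomic number: 90 = 38 + 52 + 0 = 90. ✓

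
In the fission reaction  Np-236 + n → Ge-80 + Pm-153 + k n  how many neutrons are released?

Conserve mass number: 237 = 80 + 153 + k, so k = 237 − 233 = 4.
Check atomic number: 93 = 32 + 61 + 0 = 93. ✓

4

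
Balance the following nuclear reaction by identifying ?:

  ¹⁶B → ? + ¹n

B-15

Conserve mass number: 16 = A + 1, so A = 15.
Conserve atomic number: 5 = Z + 0, so Z = 5.
Z = 5 is boron, so the species is ¹⁵B.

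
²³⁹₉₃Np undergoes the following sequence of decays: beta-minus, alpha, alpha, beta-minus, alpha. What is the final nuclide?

Start: (A, Z) = (239, 93).
After β⁻: (239, 94).
After α: (235, 92).
After α: (231, 90).
After β⁻: (231, 91).
After α: (227, 89).
Z = 89 is actinium.

Ac-227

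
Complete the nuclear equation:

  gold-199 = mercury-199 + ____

Conserve mass number: 199 = 199 + A, so A = 0.
Conserve atomic number: 79 = 80 + Z, so Z = -1.
A = 0 and Z = -1 is e⁻ — a beta-minus particle.

beta-minus particle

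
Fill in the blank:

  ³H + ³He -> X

Conserve mass number: 3 + 3 = A, so A = 6.
Conserve atomic number: 1 + 2 = Z, so Z = 3.
Z = 3 is lithium, so the species is ⁶Li.

Li-6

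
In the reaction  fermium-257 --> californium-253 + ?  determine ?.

alpha particle

Conserve mass number: 257 = 253 + A, so A = 4.
Conserve atomic number: 100 = 98 + Z, so Z = 2.
A = 4 and Z = 2 is helium-4 — an alpha particle.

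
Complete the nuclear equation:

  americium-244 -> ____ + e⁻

Conserve mass number: 244 = A + 0, so A = 244.
Conserve atomic number: 95 = Z − 1, so Z = 96.
Z = 96 is curium, so the species is curium-244.

Cm-244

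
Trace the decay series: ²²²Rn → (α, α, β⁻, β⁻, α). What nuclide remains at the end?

Pb-210

Start: (A, Z) = (222, 86).
After α: (218, 84).
After α: (214, 82).
After β⁻: (214, 83).
After β⁻: (214, 84).
After α: (210, 82).
Z = 82 is lead.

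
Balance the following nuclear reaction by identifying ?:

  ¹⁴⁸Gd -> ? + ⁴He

Conserve mass number: 148 = A + 4, so A = 144.
Conserve atomic number: 64 = Z + 2, so Z = 62.
Z = 62 is samarium, so the species is ¹⁴⁴Sm.

Sm-144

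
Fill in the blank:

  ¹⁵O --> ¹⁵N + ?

positron

Conserve mass number: 15 = 15 + A, so A = 0.
Conserve atomic number: 8 = 7 + Z, so Z = 1.
A = 0 and Z = 1 is e⁺ — a positron.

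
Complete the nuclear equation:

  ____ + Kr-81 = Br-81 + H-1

neutron

Conserve mass number: A + 81 = 81 + 1, so A = 1.
Conserve atomic number: Z + 36 = 35 + 1, so Z = 0.
A = 1 and Z = 0 is n — a neutron.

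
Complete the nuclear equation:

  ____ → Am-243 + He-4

Bk-247

Conserve mass number: A = 243 + 4, so A = 247.
Conserve atomic number: Z = 95 + 2, so Z = 97.
Z = 97 is berkelium, so the species is Bk-247.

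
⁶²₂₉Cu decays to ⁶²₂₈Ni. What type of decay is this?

ΔA = 62 − 62 = 0; ΔZ = 28 − 29 = -1.
A is unchanged and Z drops by 1 — a proton has become a neutron (β⁺ emission or electron capture).

beta-plus decay or electron capture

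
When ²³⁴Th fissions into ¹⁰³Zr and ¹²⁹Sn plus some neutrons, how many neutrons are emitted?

Conserve mass number: 234 = 103 + 129 + k, so k = 234 − 232 = 2.
Check atomic number: 90 = 40 + 50 + 0 = 90. ✓

2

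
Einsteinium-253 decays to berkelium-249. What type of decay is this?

alpha decay

ΔA = 249 − 253 = -4; ΔZ = 97 − 99 = -2.
A drops by 4 and Z drops by 2 — the signature of alpha emission.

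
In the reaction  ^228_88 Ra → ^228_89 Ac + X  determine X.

Conserve mass number: 228 = 228 + A, so A = 0.
Conserve atomic number: 88 = 89 + Z, so Z = -1.
A = 0 and Z = -1 is ^0_-1 e — a beta-minus particle.

beta-minus particle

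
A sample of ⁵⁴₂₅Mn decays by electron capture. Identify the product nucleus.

Cr-54

Electron capture: mass number changes by +0, atomic number by -1.
A: 54 = 54; Z: 25 − 1 = 24.
Z = 24 is chromium, so the daughter is ⁵⁴₂₄Cr.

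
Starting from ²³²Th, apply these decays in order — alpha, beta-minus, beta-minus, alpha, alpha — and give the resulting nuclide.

Rn-220

Start: (A, Z) = (232, 90).
After α: (228, 88).
After β⁻: (228, 89).
After β⁻: (228, 90).
After α: (224, 88).
After α: (220, 86).
Z = 86 is radon.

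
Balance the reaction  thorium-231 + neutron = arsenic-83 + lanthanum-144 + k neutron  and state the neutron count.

5

Conserve mass number: 232 = 83 + 144 + k, so k = 232 − 227 = 5.
Check atomic number: 90 = 33 + 57 + 0 = 90. ✓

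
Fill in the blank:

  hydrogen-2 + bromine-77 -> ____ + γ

Kr-79

Conserve mass number: 2 + 77 = A + 0, so A = 79.
Conserve atomic number: 1 + 35 = Z + 0, so Z = 36.
Z = 36 is krypton, so the species is krypton-79.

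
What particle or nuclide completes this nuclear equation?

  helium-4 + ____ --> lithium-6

deuteron

Conserve mass number: 4 + A = 6, so A = 2.
Conserve atomic number: 2 + Z = 3, so Z = 1.
A = 2 and Z = 1 is hydrogen-2 — a deuteron.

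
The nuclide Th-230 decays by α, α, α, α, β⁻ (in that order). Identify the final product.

Start: (A, Z) = (230, 90).
After α: (226, 88).
After α: (222, 86).
After α: (218, 84).
After α: (214, 82).
After β⁻: (214, 83).
Z = 83 is bismuth.

Bi-214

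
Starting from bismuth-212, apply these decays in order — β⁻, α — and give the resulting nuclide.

Pb-208

Start: (A, Z) = (212, 83).
After β⁻: (212, 84).
After α: (208, 82).
Z = 82 is lead.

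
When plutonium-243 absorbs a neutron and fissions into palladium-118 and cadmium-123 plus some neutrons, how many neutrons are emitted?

Conserve mass number: 244 = 118 + 123 + k, so k = 244 − 241 = 3.
Check atomic number: 94 = 46 + 48 + 0 = 94. ✓

3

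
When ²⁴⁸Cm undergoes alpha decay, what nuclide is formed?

Pu-244

Alpha decay: mass number changes by -4, atomic number by -2.
A: 248 − 4 = 244; Z: 96 − 2 = 94.
Z = 94 is plutonium, so the daughter is ²⁴⁴Pu.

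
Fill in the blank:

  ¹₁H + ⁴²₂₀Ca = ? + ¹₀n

Conserve mass number: 1 + 42 = A + 1, so A = 42.
Conserve atomic number: 1 + 20 = Z + 0, so Z = 21.
Z = 21 is scandium, so the species is ⁴²₂₁Sc.

Sc-42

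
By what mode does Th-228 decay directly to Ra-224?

ΔA = 224 − 228 = -4; ΔZ = 88 − 90 = -2.
A drops by 4 and Z drops by 2 — the signature of alpha emission.

alpha decay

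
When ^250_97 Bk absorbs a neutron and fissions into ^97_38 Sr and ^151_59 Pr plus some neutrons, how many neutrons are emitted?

Conserve mass number: 251 = 97 + 151 + k, so k = 251 − 248 = 3.
Check atomic number: 97 = 38 + 59 + 0 = 97. ✓

3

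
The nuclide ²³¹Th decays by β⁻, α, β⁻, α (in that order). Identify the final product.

Start: (A, Z) = (231, 90).
After β⁻: (231, 91).
After α: (227, 89).
After β⁻: (227, 90).
After α: (223, 88).
Z = 88 is radium.

Ra-223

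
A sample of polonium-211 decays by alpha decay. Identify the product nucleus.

Alpha decay: mass number changes by -4, atomic number by -2.
A: 211 − 4 = 207; Z: 84 − 2 = 82.
Z = 82 is lead, so the daughter is lead-207.

Pb-207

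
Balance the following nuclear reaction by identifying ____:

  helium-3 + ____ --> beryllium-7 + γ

Conserve mass number: 3 + A = 7 + 0, so A = 4.
Conserve atomic number: 2 + Z = 4 + 0, so Z = 2.
A = 4 and Z = 2 is helium-4 — an alpha particle.

alpha particle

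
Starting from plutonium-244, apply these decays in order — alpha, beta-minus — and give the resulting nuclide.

Np-240

Start: (A, Z) = (244, 94).
After α: (240, 92).
After β⁻: (240, 93).
Z = 93 is neptunium.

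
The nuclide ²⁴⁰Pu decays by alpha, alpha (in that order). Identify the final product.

Start: (A, Z) = (240, 94).
After α: (236, 92).
After α: (232, 90).
Z = 90 is thorium.

Th-232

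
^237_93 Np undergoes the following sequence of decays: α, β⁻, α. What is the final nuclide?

Th-229

Start: (A, Z) = (237, 93).
After α: (233, 91).
After β⁻: (233, 92).
After α: (229, 90).
Z = 90 is thorium.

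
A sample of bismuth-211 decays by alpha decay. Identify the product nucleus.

Alpha decay: mass number changes by -4, atomic number by -2.
A: 211 − 4 = 207; Z: 83 − 2 = 81.
Z = 81 is thallium, so the daughter is thallium-207.

Tl-207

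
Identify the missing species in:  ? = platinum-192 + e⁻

Conserve mass number: A = 192 + 0, so A = 192.
Conserve atomic number: Z = 78 − 1, so Z = 77.
Z = 77 is iridium, so the species is iridium-192.

Ir-192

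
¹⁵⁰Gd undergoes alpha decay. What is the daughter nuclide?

Alpha decay: mass number changes by -4, atomic number by -2.
A: 150 − 4 = 146; Z: 64 − 2 = 62.
Z = 62 is samarium, so the daughter is ¹⁴⁶Sm.

Sm-146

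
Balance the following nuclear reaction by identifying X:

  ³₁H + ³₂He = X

Conserve mass number: 3 + 3 = A, so A = 6.
Conserve atomic number: 1 + 2 = Z, so Z = 3.
Z = 3 is lithium, so the species is ⁶₃Li.

Li-6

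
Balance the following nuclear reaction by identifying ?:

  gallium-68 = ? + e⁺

Zn-68

Conserve mass number: 68 = A + 0, so A = 68.
Conserve atomic number: 31 = Z + 1, so Z = 30.
Z = 30 is zinc, so the species is zinc-68.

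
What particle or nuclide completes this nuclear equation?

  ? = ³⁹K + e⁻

Conserve mass number: A = 39 + 0, so A = 39.
Conserve atomic number: Z = 19 − 1, so Z = 18.
Z = 18 is argon, so the species is ³⁹Ar.

Ar-39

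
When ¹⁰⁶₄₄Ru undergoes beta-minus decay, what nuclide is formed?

Rh-106

Beta-minus decay: mass number changes by +0, atomic number by +1.
A: 106 = 106; Z: 44 + 1 = 45.
Z = 45 is rhodium, so the daughter is ¹⁰⁶₄₅Rh.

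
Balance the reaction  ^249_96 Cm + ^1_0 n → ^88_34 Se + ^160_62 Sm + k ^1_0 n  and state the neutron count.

2

Conserve mass number: 250 = 88 + 160 + k, so k = 250 − 248 = 2.
Check atomic number: 96 = 34 + 62 + 0 = 96. ✓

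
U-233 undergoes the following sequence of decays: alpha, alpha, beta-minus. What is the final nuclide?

Ac-225

Start: (A, Z) = (233, 92).
After α: (229, 90).
After α: (225, 88).
After β⁻: (225, 89).
Z = 89 is actinium.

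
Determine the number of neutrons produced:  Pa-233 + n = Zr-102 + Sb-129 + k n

3

Conserve mass number: 234 = 102 + 129 + k, so k = 234 − 231 = 3.
Check atomic number: 91 = 40 + 51 + 0 = 91. ✓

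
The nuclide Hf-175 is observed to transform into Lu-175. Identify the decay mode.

ΔA = 175 − 175 = 0; ΔZ = 71 − 72 = -1.
A is unchanged and Z drops by 1 — a proton has become a neutron (β⁺ emission or electron capture).

beta-plus decay or electron capture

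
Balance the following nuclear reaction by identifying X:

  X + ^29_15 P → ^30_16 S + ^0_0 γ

proton

Conserve mass number: A + 29 = 30 + 0, so A = 1.
Conserve atomic number: Z + 15 = 16 + 0, so Z = 1.
A = 1 and Z = 1 is ^1_1 H — a proton.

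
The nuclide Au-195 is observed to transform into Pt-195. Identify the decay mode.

ΔA = 195 − 195 = 0; ΔZ = 78 − 79 = -1.
A is unchanged and Z drops by 1 — a proton has become a neutron (β⁺ emission or electron capture).

beta-plus decay or electron capture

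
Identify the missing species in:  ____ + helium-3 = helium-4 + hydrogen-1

Conserve mass number: A + 3 = 4 + 1, so A = 2.
Conserve atomic number: Z + 2 = 2 + 1, so Z = 1.
A = 2 and Z = 1 is hydrogen-2 — a deuteron.

deuteron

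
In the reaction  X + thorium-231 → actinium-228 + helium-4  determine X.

proton

Conserve mass number: A + 231 = 228 + 4, so A = 1.
Conserve atomic number: Z + 90 = 89 + 2, so Z = 1.
A = 1 and Z = 1 is hydrogen-1 — a proton.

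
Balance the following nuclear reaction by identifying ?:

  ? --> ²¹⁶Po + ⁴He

Rn-220

Conserve mass number: A = 216 + 4, so A = 220.
Conserve atomic number: Z = 84 + 2, so Z = 86.
Z = 86 is radon, so the species is ²²⁰Rn.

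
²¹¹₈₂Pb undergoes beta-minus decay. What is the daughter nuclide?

Beta-minus decay: mass number changes by +0, atomic number by +1.
A: 211 = 211; Z: 82 + 1 = 83.
Z = 83 is bismuth, so the daughter is ²¹¹₈₃Bi.

Bi-211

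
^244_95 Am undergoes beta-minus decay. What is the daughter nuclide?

Cm-244

Beta-minus decay: mass number changes by +0, atomic number by +1.
A: 244 = 244; Z: 95 + 1 = 96.
Z = 96 is curium, so the daughter is ^244_96 Cm.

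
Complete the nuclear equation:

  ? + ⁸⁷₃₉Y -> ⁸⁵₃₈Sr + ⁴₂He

Conserve mass number: A + 87 = 85 + 4, so A = 2.
Conserve atomic number: Z + 39 = 38 + 2, so Z = 1.
A = 2 and Z = 1 is ²₁H — a deuteron.

deuteron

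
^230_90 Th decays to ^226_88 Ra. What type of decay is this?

alpha decay

ΔA = 226 − 230 = -4; ΔZ = 88 − 90 = -2.
A drops by 4 and Z drops by 2 — the signature of alpha emission.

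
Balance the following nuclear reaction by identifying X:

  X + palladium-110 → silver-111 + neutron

deuteron

Conserve mass number: A + 110 = 111 + 1, so A = 2.
Conserve atomic number: Z + 46 = 47 + 0, so Z = 1.
A = 2 and Z = 1 is hydrogen-2 — a deuteron.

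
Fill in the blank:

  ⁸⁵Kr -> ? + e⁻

Rb-85

Conserve mass number: 85 = A + 0, so A = 85.
Conserve atomic number: 36 = Z − 1, so Z = 37.
Z = 37 is rubidium, so the species is ⁸⁵Rb.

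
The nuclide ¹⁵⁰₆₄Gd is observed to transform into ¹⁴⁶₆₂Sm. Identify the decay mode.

alpha decay

ΔA = 146 − 150 = -4; ΔZ = 62 − 64 = -2.
A drops by 4 and Z drops by 2 — the signature of alpha emission.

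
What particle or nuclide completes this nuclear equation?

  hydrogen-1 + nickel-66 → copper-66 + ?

neutron

Conserve mass number: 1 + 66 = 66 + A, so A = 1.
Conserve atomic number: 1 + 28 = 29 + Z, so Z = 0.
A = 1 and Z = 0 is neutron — a neutron.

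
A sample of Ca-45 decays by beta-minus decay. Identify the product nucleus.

Sc-45

Beta-minus decay: mass number changes by +0, atomic number by +1.
A: 45 = 45; Z: 20 + 1 = 21.
Z = 21 is scandium, so the daughter is Sc-45.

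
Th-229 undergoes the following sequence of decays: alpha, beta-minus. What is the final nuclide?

Start: (A, Z) = (229, 90).
After α: (225, 88).
After β⁻: (225, 89).
Z = 89 is actinium.

Ac-225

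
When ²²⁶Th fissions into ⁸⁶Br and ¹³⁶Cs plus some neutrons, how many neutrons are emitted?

4

Conserve mass number: 226 = 86 + 136 + k, so k = 226 − 222 = 4.
Check atomic number: 90 = 35 + 55 + 0 = 90. ✓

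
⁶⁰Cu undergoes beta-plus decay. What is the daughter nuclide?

Beta-plus decay: mass number changes by +0, atomic number by -1.
A: 60 = 60; Z: 29 − 1 = 28.
Z = 28 is nickel, so the daughter is ⁶⁰Ni.

Ni-60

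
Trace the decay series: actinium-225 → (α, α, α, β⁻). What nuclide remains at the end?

Start: (A, Z) = (225, 89).
After α: (221, 87).
After α: (217, 85).
After α: (213, 83).
After β⁻: (213, 84).
Z = 84 is polonium.

Po-213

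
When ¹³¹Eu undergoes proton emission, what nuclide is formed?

Proton emission: mass number changes by -1, atomic number by -1.
A: 131 − 1 = 130; Z: 63 − 1 = 62.
Z = 62 is samarium, so the daughter is ¹³⁰Sm.

Sm-130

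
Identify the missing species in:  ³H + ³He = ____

Conserve mass number: 3 + 3 = A, so A = 6.
Conserve atomic number: 1 + 2 = Z, so Z = 3.
Z = 3 is lithium, so the species is ⁶Li.

Li-6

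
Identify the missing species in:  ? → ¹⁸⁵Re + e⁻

Conserve mass number: A = 185 + 0, so A = 185.
Conserve atomic number: Z = 75 − 1, so Z = 74.
Z = 74 is tungsten, so the species is ¹⁸⁵W.

W-185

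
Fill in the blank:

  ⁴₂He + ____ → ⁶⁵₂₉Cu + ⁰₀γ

Co-61

Conserve mass number: 4 + A = 65 + 0, so A = 61.
Conserve atomic number: 2 + Z = 29 + 0, so Z = 27.
Z = 27 is cobalt, so the species is ⁶¹₂₇Co.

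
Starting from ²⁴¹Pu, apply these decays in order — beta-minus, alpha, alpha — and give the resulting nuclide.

Pa-233

Start: (A, Z) = (241, 94).
After β⁻: (241, 95).
After α: (237, 93).
After α: (233, 91).
Z = 91 is protactinium.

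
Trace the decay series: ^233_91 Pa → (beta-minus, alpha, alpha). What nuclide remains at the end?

Ra-225

Start: (A, Z) = (233, 91).
After β⁻: (233, 92).
After α: (229, 90).
After α: (225, 88).
Z = 88 is radium.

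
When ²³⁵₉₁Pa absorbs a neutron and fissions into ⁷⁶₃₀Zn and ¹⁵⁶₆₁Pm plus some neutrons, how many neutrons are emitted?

4

Conserve mass number: 236 = 76 + 156 + k, so k = 236 − 232 = 4.
Check atomic number: 91 = 30 + 61 + 0 = 91. ✓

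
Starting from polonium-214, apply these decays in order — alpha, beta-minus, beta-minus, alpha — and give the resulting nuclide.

Pb-206

Start: (A, Z) = (214, 84).
After α: (210, 82).
After β⁻: (210, 83).
After β⁻: (210, 84).
After α: (206, 82).
Z = 82 is lead.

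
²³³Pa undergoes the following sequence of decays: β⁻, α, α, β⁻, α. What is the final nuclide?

Start: (A, Z) = (233, 91).
After β⁻: (233, 92).
After α: (229, 90).
After α: (225, 88).
After β⁻: (225, 89).
After α: (221, 87).
Z = 87 is francium.

Fr-221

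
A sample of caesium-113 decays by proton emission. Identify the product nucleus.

Xe-112

Proton emission: mass number changes by -1, atomic number by -1.
A: 113 − 1 = 112; Z: 55 − 1 = 54.
Z = 54 is xenon, so the daughter is xenon-112.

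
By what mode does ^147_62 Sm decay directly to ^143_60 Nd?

ΔA = 143 − 147 = -4; ΔZ = 60 − 62 = -2.
A drops by 4 and Z drops by 2 — the signature of alpha emission.

alpha decay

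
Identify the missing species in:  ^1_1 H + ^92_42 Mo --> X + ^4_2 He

Conserve mass number: 1 + 92 = A + 4, so A = 89.
Conserve atomic number: 1 + 42 = Z + 2, so Z = 41.
Z = 41 is niobium, so the species is ^89_41 Nb.

Nb-89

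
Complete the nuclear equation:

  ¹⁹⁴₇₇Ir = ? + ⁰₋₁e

Conserve mass number: 194 = A + 0, so A = 194.
Conserve atomic number: 77 = Z − 1, so Z = 78.
Z = 78 is platinum, so the species is ¹⁹⁴₇₈Pt.

Pt-194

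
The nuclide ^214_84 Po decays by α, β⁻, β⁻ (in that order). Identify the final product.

Start: (A, Z) = (214, 84).
After α: (210, 82).
After β⁻: (210, 83).
After β⁻: (210, 84).
Z = 84 is polonium.

Po-210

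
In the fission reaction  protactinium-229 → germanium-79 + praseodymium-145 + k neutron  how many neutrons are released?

Conserve mass number: 229 = 79 + 145 + k, so k = 229 − 224 = 5.
Check atomic number: 91 = 32 + 59 + 0 = 91. ✓

5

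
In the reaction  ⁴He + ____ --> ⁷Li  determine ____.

Conserve mass number: 4 + A = 7, so A = 3.
Conserve atomic number: 2 + Z = 3, so Z = 1.
A = 3 and Z = 1 is ³H — a triton.

triton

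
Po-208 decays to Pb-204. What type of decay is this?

ΔA = 204 − 208 = -4; ΔZ = 82 − 84 = -2.
A drops by 4 and Z drops by 2 — the signature of alpha emission.

alpha decay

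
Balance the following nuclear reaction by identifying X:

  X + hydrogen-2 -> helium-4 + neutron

Conserve mass number: A + 2 = 4 + 1, so A = 3.
Conserve atomic number: Z + 1 = 2 + 0, so Z = 1.
A = 3 and Z = 1 is hydrogen-3 — a triton.

triton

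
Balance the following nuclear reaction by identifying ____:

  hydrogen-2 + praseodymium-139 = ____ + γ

Nd-141

Conserve mass number: 2 + 139 = A + 0, so A = 141.
Conserve atomic number: 1 + 59 = Z + 0, so Z = 60.
Z = 60 is neodymium, so the species is neodymium-141.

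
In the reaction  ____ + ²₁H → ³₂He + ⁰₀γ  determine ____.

Conserve mass number: A + 2 = 3 + 0, so A = 1.
Conserve atomic number: Z + 1 = 2 + 0, so Z = 1.
A = 1 and Z = 1 is ¹₁H — a proton.

proton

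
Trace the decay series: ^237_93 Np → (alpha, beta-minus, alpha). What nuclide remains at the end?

Start: (A, Z) = (237, 93).
After α: (233, 91).
After β⁻: (233, 92).
After α: (229, 90).
Z = 90 is thorium.

Th-229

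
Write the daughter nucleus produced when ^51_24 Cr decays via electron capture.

Electron capture: mass number changes by +0, atomic number by -1.
A: 51 = 51; Z: 24 − 1 = 23.
Z = 23 is vanadium, so the daughter is ^51_23 V.

V-51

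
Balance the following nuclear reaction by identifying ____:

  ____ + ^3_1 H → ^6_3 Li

He-3

Conserve mass number: A + 3 = 6, so A = 3.
Conserve atomic number: Z + 1 = 3, so Z = 2.
Z = 2 is helium, so the species is ^3_2 He.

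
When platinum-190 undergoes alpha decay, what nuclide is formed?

Os-186

Alpha decay: mass number changes by -4, atomic number by -2.
A: 190 − 4 = 186; Z: 78 − 2 = 76.
Z = 76 is osmium, so the daughter is osmium-186.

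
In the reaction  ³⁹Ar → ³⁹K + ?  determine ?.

Conserve mass number: 39 = 39 + A, so A = 0.
Conserve atomic number: 18 = 19 + Z, so Z = -1.
A = 0 and Z = -1 is e⁻ — a beta-minus particle.

beta-minus particle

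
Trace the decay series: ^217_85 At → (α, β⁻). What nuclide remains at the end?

Start: (A, Z) = (217, 85).
After α: (213, 83).
After β⁻: (213, 84).
Z = 84 is polonium.

Po-213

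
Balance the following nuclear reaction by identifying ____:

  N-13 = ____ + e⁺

Conserve mass number: 13 = A + 0, so A = 13.
Conserve atomic number: 7 = Z + 1, so Z = 6.
Z = 6 is carbon, so the species is C-13.

C-13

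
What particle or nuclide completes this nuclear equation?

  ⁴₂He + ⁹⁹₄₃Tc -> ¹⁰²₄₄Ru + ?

proton

Conserve mass number: 4 + 99 = 102 + A, so A = 1.
Conserve atomic number: 2 + 43 = 44 + Z, so Z = 1.
A = 1 and Z = 1 is ¹₁H — a proton.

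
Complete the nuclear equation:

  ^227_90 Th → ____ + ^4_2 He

Conserve mass number: 227 = A + 4, so A = 223.
Conserve atomic number: 90 = Z + 2, so Z = 88.
Z = 88 is radium, so the species is ^223_88 Ra.

Ra-223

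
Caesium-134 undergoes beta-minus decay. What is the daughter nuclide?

Beta-minus decay: mass number changes by +0, atomic number by +1.
A: 134 = 134; Z: 55 + 1 = 56.
Z = 56 is barium, so the daughter is barium-134.

Ba-134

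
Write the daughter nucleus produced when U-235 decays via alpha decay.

Th-231

Alpha decay: mass number changes by -4, atomic number by -2.
A: 235 − 4 = 231; Z: 92 − 2 = 90.
Z = 90 is thorium, so the daughter is Th-231.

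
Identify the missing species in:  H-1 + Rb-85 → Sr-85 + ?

Conserve mass number: 1 + 85 = 85 + A, so A = 1.
Conserve atomic number: 1 + 37 = 38 + Z, so Z = 0.
A = 1 and Z = 0 is n — a neutron.

neutron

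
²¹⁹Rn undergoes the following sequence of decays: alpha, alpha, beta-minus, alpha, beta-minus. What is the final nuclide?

Start: (A, Z) = (219, 86).
After α: (215, 84).
After α: (211, 82).
After β⁻: (211, 83).
After α: (207, 81).
After β⁻: (207, 82).
Z = 82 is lead.

Pb-207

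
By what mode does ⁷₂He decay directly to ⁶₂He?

ΔA = 6 − 7 = -1; ΔZ = 2 − 2 = +0.
A drops by 1 with Z unchanged — a neutron was emitted.

neutron emission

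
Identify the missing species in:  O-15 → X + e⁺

N-15

Conserve mass number: 15 = A + 0, so A = 15.
Conserve atomic number: 8 = Z + 1, so Z = 7.
Z = 7 is nitrogen, so the species is N-15.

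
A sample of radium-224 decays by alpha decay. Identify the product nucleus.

Alpha decay: mass number changes by -4, atomic number by -2.
A: 224 − 4 = 220; Z: 88 − 2 = 86.
Z = 86 is radon, so the daughter is radon-220.

Rn-220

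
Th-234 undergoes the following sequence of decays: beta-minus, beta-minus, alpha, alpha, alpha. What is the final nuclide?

Rn-222

Start: (A, Z) = (234, 90).
After β⁻: (234, 91).
After β⁻: (234, 92).
After α: (230, 90).
After α: (226, 88).
After α: (222, 86).
Z = 86 is radon.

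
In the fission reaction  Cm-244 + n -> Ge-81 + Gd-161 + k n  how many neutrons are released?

3

Conserve mass number: 245 = 81 + 161 + k, so k = 245 − 242 = 3.
Check atomic number: 96 = 32 + 64 + 0 = 96. ✓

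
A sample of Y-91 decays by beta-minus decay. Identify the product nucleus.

Zr-91

Beta-minus decay: mass number changes by +0, atomic number by +1.
A: 91 = 91; Z: 39 + 1 = 40.
Z = 40 is zirconium, so the daughter is Zr-91.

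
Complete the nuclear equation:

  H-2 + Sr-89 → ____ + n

Y-90

Conserve mass number: 2 + 89 = A + 1, so A = 90.
Conserve atomic number: 1 + 38 = Z + 0, so Z = 39.
Z = 39 is yttrium, so the species is Y-90.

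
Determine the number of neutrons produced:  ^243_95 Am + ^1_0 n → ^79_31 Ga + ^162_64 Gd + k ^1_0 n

3

Conserve mass number: 244 = 79 + 162 + k, so k = 244 − 241 = 3.
Check atomic number: 95 = 31 + 64 + 0 = 95. ✓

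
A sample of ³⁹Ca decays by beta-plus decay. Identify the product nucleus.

Beta-plus decay: mass number changes by +0, atomic number by -1.
A: 39 = 39; Z: 20 − 1 = 19.
Z = 19 is potassium, so the daughter is ³⁹K.

K-39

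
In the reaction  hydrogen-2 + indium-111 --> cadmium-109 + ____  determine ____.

Conserve mass number: 2 + 111 = 109 + A, so A = 4.
Conserve atomic number: 1 + 49 = 48 + Z, so Z = 2.
A = 4 and Z = 2 is helium-4 — an alpha particle.

alpha particle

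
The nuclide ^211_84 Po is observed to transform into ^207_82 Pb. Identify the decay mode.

alpha decay

ΔA = 207 − 211 = -4; ΔZ = 82 − 84 = -2.
A drops by 4 and Z drops by 2 — the signature of alpha emission.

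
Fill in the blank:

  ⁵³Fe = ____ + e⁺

Mn-53

Conserve mass number: 53 = A + 0, so A = 53.
Conserve atomic number: 26 = Z + 1, so Z = 25.
Z = 25 is manganese, so the species is ⁵³Mn.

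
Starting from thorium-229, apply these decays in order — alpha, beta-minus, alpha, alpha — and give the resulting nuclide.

At-217

Start: (A, Z) = (229, 90).
After α: (225, 88).
After β⁻: (225, 89).
After α: (221, 87).
After α: (217, 85).
Z = 85 is astatine.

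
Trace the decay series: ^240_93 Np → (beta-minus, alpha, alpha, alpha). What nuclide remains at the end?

Ra-228

Start: (A, Z) = (240, 93).
After β⁻: (240, 94).
After α: (236, 92).
After α: (232, 90).
After α: (228, 88).
Z = 88 is radium.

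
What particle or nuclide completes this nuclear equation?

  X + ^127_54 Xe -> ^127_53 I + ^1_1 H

neutron

Conserve mass number: A + 127 = 127 + 1, so A = 1.
Conserve atomic number: Z + 54 = 53 + 1, so Z = 0.
A = 1 and Z = 0 is ^1_0 n — a neutron.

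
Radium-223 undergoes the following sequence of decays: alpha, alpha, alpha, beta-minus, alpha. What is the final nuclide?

Start: (A, Z) = (223, 88).
After α: (219, 86).
After α: (215, 84).
After α: (211, 82).
After β⁻: (211, 83).
After α: (207, 81).
Z = 81 is thallium.

Tl-207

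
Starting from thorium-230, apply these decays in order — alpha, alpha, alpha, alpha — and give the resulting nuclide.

Start: (A, Z) = (230, 90).
After α: (226, 88).
After α: (222, 86).
After α: (218, 84).
After α: (214, 82).
Z = 82 is lead.

Pb-214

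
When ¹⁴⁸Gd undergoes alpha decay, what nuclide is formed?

Alpha decay: mass number changes by -4, atomic number by -2.
A: 148 − 4 = 144; Z: 64 − 2 = 62.
Z = 62 is samarium, so the daughter is ¹⁴⁴Sm.

Sm-144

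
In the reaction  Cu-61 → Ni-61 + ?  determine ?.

Conserve mass number: 61 = 61 + A, so A = 0.
Conserve atomic number: 29 = 28 + Z, so Z = 1.
A = 0 and Z = 1 is e⁺ — a positron.

positron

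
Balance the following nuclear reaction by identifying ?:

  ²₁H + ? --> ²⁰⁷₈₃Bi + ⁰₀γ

Conserve mass number: 2 + A = 207 + 0, so A = 205.
Conserve atomic number: 1 + Z = 83 + 0, so Z = 82.
Z = 82 is lead, so the species is ²⁰⁵₈₂Pb.

Pb-205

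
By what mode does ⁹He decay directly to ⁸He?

ΔA = 8 − 9 = -1; ΔZ = 2 − 2 = +0.
A drops by 1 with Z unchanged — a neutron was emitted.

neutron emission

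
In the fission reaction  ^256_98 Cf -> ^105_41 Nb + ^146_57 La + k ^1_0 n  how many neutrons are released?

Conserve mass number: 256 = 105 + 146 + k, so k = 256 − 251 = 5.
Check atomic number: 98 = 41 + 57 + 0 = 98. ✓

5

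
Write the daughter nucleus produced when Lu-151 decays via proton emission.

Yb-150

Proton emission: mass number changes by -1, atomic number by -1.
A: 151 − 1 = 150; Z: 71 − 1 = 70.
Z = 70 is ytterbium, so the daughter is Yb-150.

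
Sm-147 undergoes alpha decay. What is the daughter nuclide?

Alpha decay: mass number changes by -4, atomic number by -2.
A: 147 − 4 = 143; Z: 62 − 2 = 60.
Z = 60 is neodymium, so the daughter is Nd-143.

Nd-143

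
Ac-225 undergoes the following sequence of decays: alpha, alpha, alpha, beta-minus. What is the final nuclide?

Start: (A, Z) = (225, 89).
After α: (221, 87).
After α: (217, 85).
After α: (213, 83).
After β⁻: (213, 84).
Z = 84 is polonium.

Po-213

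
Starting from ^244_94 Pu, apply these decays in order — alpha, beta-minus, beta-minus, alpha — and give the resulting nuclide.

U-236

Start: (A, Z) = (244, 94).
After α: (240, 92).
After β⁻: (240, 93).
After β⁻: (240, 94).
After α: (236, 92).
Z = 92 is uranium.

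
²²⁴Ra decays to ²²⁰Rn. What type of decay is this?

alpha decay

ΔA = 220 − 224 = -4; ΔZ = 86 − 88 = -2.
A drops by 4 and Z drops by 2 — the signature of alpha emission.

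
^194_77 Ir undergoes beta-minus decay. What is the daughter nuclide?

Beta-minus decay: mass number changes by +0, atomic number by +1.
A: 194 = 194; Z: 77 + 1 = 78.
Z = 78 is platinum, so the daughter is ^194_78 Pt.

Pt-194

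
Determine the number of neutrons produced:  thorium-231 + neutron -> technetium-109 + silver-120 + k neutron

3

Conserve mass number: 232 = 109 + 120 + k, so k = 232 − 229 = 3.
Check atomic number: 90 = 43 + 47 + 0 = 90. ✓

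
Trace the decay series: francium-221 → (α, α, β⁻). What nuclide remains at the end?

Start: (A, Z) = (221, 87).
After α: (217, 85).
After α: (213, 83).
After β⁻: (213, 84).
Z = 84 is polonium.

Po-213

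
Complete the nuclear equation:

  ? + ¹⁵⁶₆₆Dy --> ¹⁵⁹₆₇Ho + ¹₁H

alpha particle

Conserve mass number: A + 156 = 159 + 1, so A = 4.
Conserve atomic number: Z + 66 = 67 + 1, so Z = 2.
A = 4 and Z = 2 is ⁴₂He — an alpha particle.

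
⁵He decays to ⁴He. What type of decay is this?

neutron emission

ΔA = 4 − 5 = -1; ΔZ = 2 − 2 = +0.
A drops by 1 with Z unchanged — a neutron was emitted.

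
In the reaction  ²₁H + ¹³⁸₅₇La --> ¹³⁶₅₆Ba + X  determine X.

Conserve mass number: 2 + 138 = 136 + A, so A = 4.
Conserve atomic number: 1 + 57 = 56 + Z, so Z = 2.
A = 4 and Z = 2 is ⁴₂He — an alpha particle.

alpha particle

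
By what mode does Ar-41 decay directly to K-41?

beta-minus decay

ΔA = 41 − 41 = 0; ΔZ = 19 − 18 = +1.
A is unchanged and Z rises by 1 — a neutron has become a proton (β⁻ decay).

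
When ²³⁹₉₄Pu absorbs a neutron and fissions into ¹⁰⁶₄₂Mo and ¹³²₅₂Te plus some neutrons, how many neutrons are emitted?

Conserve mass number: 240 = 106 + 132 + k, so k = 240 − 238 = 2.
Check atomic number: 94 = 42 + 52 + 0 = 94. ✓

2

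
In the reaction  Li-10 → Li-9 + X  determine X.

neutron

Conserve mass number: 10 = 9 + A, so A = 1.
Conserve atomic number: 3 = 3 + Z, so Z = 0.
A = 1 and Z = 0 is n — a neutron.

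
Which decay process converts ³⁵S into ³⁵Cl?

beta-minus decay

ΔA = 35 − 35 = 0; ΔZ = 17 − 16 = +1.
A is unchanged and Z rises by 1 — a neutron has become a proton (β⁻ decay).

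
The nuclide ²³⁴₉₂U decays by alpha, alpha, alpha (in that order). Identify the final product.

Start: (A, Z) = (234, 92).
After α: (230, 90).
After α: (226, 88).
After α: (222, 86).
Z = 86 is radon.

Rn-222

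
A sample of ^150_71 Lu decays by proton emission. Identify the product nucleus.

Yb-149

Proton emission: mass number changes by -1, atomic number by -1.
A: 150 − 1 = 149; Z: 71 − 1 = 70.
Z = 70 is ytterbium, so the daughter is ^149_70 Yb.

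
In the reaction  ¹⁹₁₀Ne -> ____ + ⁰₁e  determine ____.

F-19

Conserve mass number: 19 = A + 0, so A = 19.
Conserve atomic number: 10 = Z + 1, so Z = 9.
Z = 9 is fluorine, so the species is ¹⁹₉F.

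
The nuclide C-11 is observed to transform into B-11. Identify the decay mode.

beta-plus decay or electron capture

ΔA = 11 − 11 = 0; ΔZ = 5 − 6 = -1.
A is unchanged and Z drops by 1 — a proton has become a neutron (β⁺ emission or electron capture).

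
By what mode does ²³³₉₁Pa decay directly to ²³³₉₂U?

ΔA = 233 − 233 = 0; ΔZ = 92 − 91 = +1.
A is unchanged and Z rises by 1 — a neutron has become a proton (β⁻ decay).

beta-minus decay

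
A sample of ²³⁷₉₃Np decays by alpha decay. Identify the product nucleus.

Alpha decay: mass number changes by -4, atomic number by -2.
A: 237 − 4 = 233; Z: 93 − 2 = 91.
Z = 91 is protactinium, so the daughter is ²³³₉₁Pa.

Pa-233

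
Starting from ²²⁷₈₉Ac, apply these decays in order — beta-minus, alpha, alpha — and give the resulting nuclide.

Rn-219

Start: (A, Z) = (227, 89).
After β⁻: (227, 90).
After α: (223, 88).
After α: (219, 86).
Z = 86 is radon.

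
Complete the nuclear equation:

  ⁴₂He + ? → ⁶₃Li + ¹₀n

triton

Conserve mass number: 4 + A = 6 + 1, so A = 3.
Conserve atomic number: 2 + Z = 3 + 0, so Z = 1.
A = 3 and Z = 1 is ³₁H — a triton.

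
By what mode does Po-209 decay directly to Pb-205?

alpha decay

ΔA = 205 − 209 = -4; ΔZ = 82 − 84 = -2.
A drops by 4 and Z drops by 2 — the signature of alpha emission.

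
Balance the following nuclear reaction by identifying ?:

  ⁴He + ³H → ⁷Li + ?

Conserve mass number: 4 + 3 = 7 + A, so A = 0.
Conserve atomic number: 2 + 1 = 3 + Z, so Z = 0.
A = 0 and Z = 0 is γ — a gamma ray.

gamma ray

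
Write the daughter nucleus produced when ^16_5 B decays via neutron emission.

Neutron emission: mass number changes by -1, atomic number by +0.
A: 16 − 1 = 15; Z: 5 = 5.
Z = 5 is boron, so the daughter is ^15_5 B.

B-15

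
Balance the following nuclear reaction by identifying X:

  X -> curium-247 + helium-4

Cf-251

Conserve mass number: A = 247 + 4, so A = 251.
Conserve atomic number: Z = 96 + 2, so Z = 98.
Z = 98 is californium, so the species is californium-251.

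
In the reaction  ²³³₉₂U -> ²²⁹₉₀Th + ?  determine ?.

alpha particle

Conserve mass number: 233 = 229 + A, so A = 4.
Conserve atomic number: 92 = 90 + Z, so Z = 2.
A = 4 and Z = 2 is ⁴₂He — an alpha particle.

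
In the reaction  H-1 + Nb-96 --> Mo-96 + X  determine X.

neutron

Conserve mass number: 1 + 96 = 96 + A, so A = 1.
Conserve atomic number: 1 + 41 = 42 + Z, so Z = 0.
A = 1 and Z = 0 is n — a neutron.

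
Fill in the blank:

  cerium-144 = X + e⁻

Conserve mass number: 144 = A + 0, so A = 144.
Conserve atomic number: 58 = Z − 1, so Z = 59.
Z = 59 is praseodymium, so the species is praseodymium-144.

Pr-144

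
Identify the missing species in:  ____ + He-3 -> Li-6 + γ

triton

Conserve mass number: A + 3 = 6 + 0, so A = 3.
Conserve atomic number: Z + 2 = 3 + 0, so Z = 1.
A = 3 and Z = 1 is H-3 — a triton.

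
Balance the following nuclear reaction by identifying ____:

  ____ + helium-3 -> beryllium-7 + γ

Conserve mass number: A + 3 = 7 + 0, so A = 4.
Conserve atomic number: Z + 2 = 4 + 0, so Z = 2.
A = 4 and Z = 2 is helium-4 — an alpha particle.

alpha particle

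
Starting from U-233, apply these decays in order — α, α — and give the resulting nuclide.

Start: (A, Z) = (233, 92).
After α: (229, 90).
After α: (225, 88).
Z = 88 is radium.

Ra-225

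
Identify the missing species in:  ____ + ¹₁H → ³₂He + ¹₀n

Conserve mass number: A + 1 = 3 + 1, so A = 3.
Conserve atomic number: Z + 1 = 2 + 0, so Z = 1.
A = 3 and Z = 1 is ³₁H — a triton.

triton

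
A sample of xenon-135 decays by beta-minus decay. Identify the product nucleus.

Beta-minus decay: mass number changes by +0, atomic number by +1.
A: 135 = 135; Z: 54 + 1 = 55.
Z = 55 is caesium, so the daughter is caesium-135.

Cs-135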